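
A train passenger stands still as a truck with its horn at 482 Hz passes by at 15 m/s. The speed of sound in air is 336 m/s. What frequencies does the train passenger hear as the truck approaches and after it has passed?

Approaching: f₁ = f · v/(v − v_s) = 482 × 336/321 ≈ 505 Hz.
Receding: f₂ = f · v/(v + v_s) = 482 × 336/351 ≈ 461 Hz.

505 Hz approaching; 461 Hz receding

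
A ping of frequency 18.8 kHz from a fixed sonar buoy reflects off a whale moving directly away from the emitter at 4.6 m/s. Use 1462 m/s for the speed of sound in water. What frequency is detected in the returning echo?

At the whale (a moving observer), f₁ = f₀ · (v − u)/v = 18.8 × 1457.4/1462 ≈ 18.74 kHz.
On reflection it acts as a source moving away from the stationary detector: f₂ = f₁ · v/(v + u) = 18.74 × 1462/1466.6 ≈ 18.68 kHz.
Equivalently f₂ = f₀ · (v − u)/(v + u).

18.68 kHz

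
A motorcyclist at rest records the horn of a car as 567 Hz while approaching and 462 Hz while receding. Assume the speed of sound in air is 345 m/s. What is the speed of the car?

35 m/s

f₁/f₂ = (v + v_s)/(v − v_s), so v_s = v · (f₁ − f₂)/(f₁ + f₂).
v_s = 345 × (567 − 462)/(567 + 462) = 345 × 105/1029 ≈ 35 m/s.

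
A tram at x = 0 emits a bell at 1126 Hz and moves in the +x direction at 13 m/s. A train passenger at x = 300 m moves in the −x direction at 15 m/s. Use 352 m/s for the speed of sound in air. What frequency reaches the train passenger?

1219 Hz

The observer lies on the +x side, so the source is heading toward the observer and the observer is heading toward the source.
Both move, so f' = f · (v + v_o)/(v − v_s).
f' = 1126 × (352 + 15)/(352 − 13) = 1126 × 367/339 ≈ 1219 Hz.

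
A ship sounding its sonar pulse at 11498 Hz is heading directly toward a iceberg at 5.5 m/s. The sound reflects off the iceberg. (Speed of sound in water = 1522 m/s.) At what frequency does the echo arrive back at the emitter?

The iceberg receives the sound from a moving source: f₁ = f₀ · v/(v − v_e) = 11498 × 1522/1516.5 ≈ 11540 Hz.
On the return leg the ship is a moving observer: f₂ = f₁ · (v + v_e)/v = 11540 × 1527.5/1522 ≈ 11581 Hz.

11581 Hz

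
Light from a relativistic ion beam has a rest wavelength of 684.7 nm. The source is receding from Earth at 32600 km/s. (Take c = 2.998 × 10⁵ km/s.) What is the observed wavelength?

763.7 nm

β = v/c = 32600/299800 = 0.1087.
Relativistic Doppler for wavelength: λ' = λ₀ · √((1 + β)/(1 − β)).
λ' = 684.7 × √(1.1087/0.8913) = 684.7 × 1.11535 ≈ 763.7 nm.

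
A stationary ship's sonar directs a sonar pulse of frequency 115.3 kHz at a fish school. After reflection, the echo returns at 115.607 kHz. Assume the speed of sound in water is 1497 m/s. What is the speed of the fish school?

Double Doppler shift off a moving reflector: f₂ = f₀ · (v + u)/(v − u) (u > 0 toward emitter).
Rearranging, u = v · (f₂ − f₀)/(f₂ + f₀) = 1497 × 0.307/230.907 ≈ 1.99 m/s.
So the fish school is moving at 1.99 m/s toward the emitter.

1.99 m/s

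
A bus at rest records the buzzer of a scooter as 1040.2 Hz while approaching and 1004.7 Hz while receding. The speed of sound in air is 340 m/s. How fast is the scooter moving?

5.9 m/s

f₁/f₂ = (v + v_s)/(v − v_s), so v_s = v · (f₁ − f₂)/(f₁ + f₂).
v_s = 340 × (1040.2 − 1004.7)/(1040.2 + 1004.7) = 340 × 35.5/2044.9 ≈ 5.9 m/s.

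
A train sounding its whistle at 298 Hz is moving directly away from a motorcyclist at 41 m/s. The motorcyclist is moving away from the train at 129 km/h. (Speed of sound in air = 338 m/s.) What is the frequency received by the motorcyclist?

129 km/h = 35.83 m/s.
Both move, so f' = f · (v − v_o)/(v + v_s).
f' = 298 × (338 − 35.83)/(338 + 41) = 298 × 302.17/379 ≈ 238 Hz.

238 Hz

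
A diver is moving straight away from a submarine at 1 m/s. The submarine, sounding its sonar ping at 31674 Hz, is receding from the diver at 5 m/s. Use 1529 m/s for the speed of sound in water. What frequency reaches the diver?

With source receding and observer receding, f' = f · (v − v_o)/(v + v_s).
f' = 31674 × (1529 − 1)/(1529 + 5) = 31674 × 1528/1534 ≈ 31550 Hz.

31550 Hz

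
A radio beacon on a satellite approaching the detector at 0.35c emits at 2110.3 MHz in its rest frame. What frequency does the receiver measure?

Relativistic Doppler for frequency: f' = f₀ · √((1 + β)/(1 − β)).
f' = 2110.3 × √(1.3500/0.6500) = 2110.3 × 1.44115 ≈ 3041.3 MHz.

3041.3 MHz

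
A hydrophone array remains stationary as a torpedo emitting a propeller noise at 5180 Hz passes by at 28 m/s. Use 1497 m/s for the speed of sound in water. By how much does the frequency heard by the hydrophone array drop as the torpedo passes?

Approaching: f₁ = f · v/(v − v_s) = 5180 × 1497/1469 ≈ 5279 Hz.
Receding: f₂ = f · v/(v + v_s) = 5180 × 1497/1525 ≈ 5085 Hz.
Drop: f₁ − f₂ = 2f·v·v_s/(v² − v_s²) = 2 × 5180 × 1497 × 28/(1497² − 28²) ≈ 194 Hz.

194 Hz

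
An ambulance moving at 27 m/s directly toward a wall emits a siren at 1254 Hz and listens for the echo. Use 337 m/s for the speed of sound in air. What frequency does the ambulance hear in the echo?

The wall receives the sound from a moving source: f₁ = f₀ · v/(v − v_e) = 1254 × 337/310 ≈ 1363 Hz.
On the return leg the ambulance is a moving observer: f₂ = f₁ · (v + v_e)/v = 1363 × 364/337 ≈ 1472 Hz.

1472 Hz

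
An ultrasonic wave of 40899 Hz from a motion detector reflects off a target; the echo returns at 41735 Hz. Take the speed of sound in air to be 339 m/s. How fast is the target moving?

Double Doppler shift off a moving reflector: f₂ = f₀ · (v + u)/(v − u) (u > 0 toward emitter).
Rearranging, u = v · (f₂ − f₀)/(f₂ + f₀) = 339 × 836/82634 ≈ 3.4 m/s.
So the target is moving at 3.4 m/s toward the emitter.

3.4 m/s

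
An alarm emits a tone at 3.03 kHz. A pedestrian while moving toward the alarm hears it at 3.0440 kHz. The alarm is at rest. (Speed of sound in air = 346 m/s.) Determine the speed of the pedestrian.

f' = f · (v + v_o)/v ⇒ v_o = v · |f'/f − 1|.
v_o = 346 × |3.0440/3.03 − 1| = 346 × 0.00462 ≈ 1.60 m/s.

1.60 m/s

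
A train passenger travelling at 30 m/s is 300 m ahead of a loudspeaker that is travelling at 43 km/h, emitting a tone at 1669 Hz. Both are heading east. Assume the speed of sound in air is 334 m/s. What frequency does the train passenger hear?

1575 Hz

43 km/h = 11.94 m/s.
The train passenger is ahead, so the loudspeaker is moving toward it while the train passenger is moving away from the loudspeaker.
Both move, so f' = f · (v − v_o)/(v − v_s).
f' = 1669 × (334 − 30)/(334 − 11.94) = 1669 × 304/322.06 ≈ 1575 Hz.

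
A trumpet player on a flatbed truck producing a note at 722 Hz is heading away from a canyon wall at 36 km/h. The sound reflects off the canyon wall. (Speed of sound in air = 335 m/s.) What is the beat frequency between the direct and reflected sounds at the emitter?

36 km/h = 10 m/s.
The canyon wall receives the sound from a moving source: f₁ = f₀ · v/(v + v_e) = 722 × 335/345 ≈ 701.1 Hz.
On the return leg the trumpet player on a flatbed truck is a moving observer: f₂ = f₁ · (v − v_e)/v = 701.1 × 325/335 ≈ 680.1 Hz.
Beat against the emitted tone: |f₂ − f₀| = 2v_e·f₀/(v + v_e) = 2 × 10 × 722/345 ≈ 41.9 Hz.

41.9 Hz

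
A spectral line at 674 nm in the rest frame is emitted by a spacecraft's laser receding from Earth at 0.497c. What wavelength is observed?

Relativistic Doppler for wavelength: λ' = λ₀ · √((1 + β)/(1 − β)).
λ' = 674 × √(1.4970/0.5030) = 674 × 1.72515 ≈ 1162.8 nm.

1162.8 nm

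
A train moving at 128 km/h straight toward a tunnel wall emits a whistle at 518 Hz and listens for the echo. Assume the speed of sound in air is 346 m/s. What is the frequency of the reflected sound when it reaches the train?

128 km/h = 35.56 m/s.
The tunnel wall receives the sound from a moving source: f₁ = f₀ · v/(v − v_e) = 518 × 346/310.44 ≈ 577 Hz.
On the return leg the train is a moving observer: f₂ = f₁ · (v + v_e)/v = 577 × 381.56/346 ≈ 637 Hz.

637 Hz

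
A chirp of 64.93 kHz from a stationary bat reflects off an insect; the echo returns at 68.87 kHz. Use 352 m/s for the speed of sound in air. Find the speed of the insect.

10.4 m/s

Double Doppler shift off a moving reflector: f₂ = f₀ · (v + u)/(v − u) (u > 0 toward emitter).
Rearranging, u = v · (f₂ − f₀)/(f₂ + f₀) = 352 × 3.94/133.80 ≈ 10.4 m/s.
So the insect is moving at 10.4 m/s toward the emitter.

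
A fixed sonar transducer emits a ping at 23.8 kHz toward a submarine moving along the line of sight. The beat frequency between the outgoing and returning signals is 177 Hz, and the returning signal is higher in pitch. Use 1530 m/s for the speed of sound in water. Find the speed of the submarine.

Double Doppler shift off a moving reflector: f₂ = f₀ · (v + u)/(v − u) (u > 0 toward emitter).
Returning signal is higher, so f₂ = f₀ + Δf = 23800 + 177 = 23977 Hz.
Rearranging, u = v · (f₂ − f₀)/(f₂ + f₀) = 1530 × 177/47777 ≈ 5.7 m/s.
So the submarine is moving at 5.7 m/s toward the emitter.

5.7 m/s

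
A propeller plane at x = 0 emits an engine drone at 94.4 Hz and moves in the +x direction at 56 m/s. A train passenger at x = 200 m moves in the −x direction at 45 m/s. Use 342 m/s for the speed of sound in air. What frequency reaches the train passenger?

128 Hz

The observer lies on the +x side, so the source is heading toward the observer and the observer is heading toward the source.
With source approaching and observer approaching, f' = f · (v + v_o)/(v − v_s).
f' = 94.4 × (342 + 45)/(342 − 56) = 94.4 × 387/286 ≈ 128 Hz.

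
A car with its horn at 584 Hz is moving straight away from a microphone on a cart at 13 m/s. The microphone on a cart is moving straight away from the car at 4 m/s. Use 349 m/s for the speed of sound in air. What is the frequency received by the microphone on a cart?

557 Hz

General Doppler shift: f' = f · (v − v_o)/(v + v_s).
f' = 584 × (349 − 4)/(349 + 13) = 584 × 345/362 ≈ 557 Hz.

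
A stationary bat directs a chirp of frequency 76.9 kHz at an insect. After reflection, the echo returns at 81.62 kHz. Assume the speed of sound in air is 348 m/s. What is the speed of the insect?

10.4 m/s

Double Doppler shift off a moving reflector: f₂ = f₀ · (v + u)/(v − u) (u > 0 toward emitter).
Rearranging, u = v · (f₂ − f₀)/(f₂ + f₀) = 348 × 4.72/158.52 ≈ 10.4 m/s.
So the insect is moving at 10.4 m/s toward the emitter.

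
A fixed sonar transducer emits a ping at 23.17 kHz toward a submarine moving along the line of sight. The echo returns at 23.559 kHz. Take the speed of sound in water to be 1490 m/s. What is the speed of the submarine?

12.4 m/s

Double Doppler shift off a moving reflector: f₂ = f₀ · (v + u)/(v − u) (u > 0 toward emitter).
Rearranging, u = v · (f₂ − f₀)/(f₂ + f₀) = 1490 × 0.389/46.729 ≈ 12.4 m/s.
So the submarine is moving at 12.4 m/s toward the emitter.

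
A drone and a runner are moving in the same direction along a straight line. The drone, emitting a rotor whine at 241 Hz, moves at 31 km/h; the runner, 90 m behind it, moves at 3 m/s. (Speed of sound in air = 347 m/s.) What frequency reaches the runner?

31 km/h = 8.611 m/s.
The runner is behind, so the drone is moving away from it while the runner is moving toward the drone.
Both move, so f' = f · (v + v_o)/(v + v_s).
f' = 241 × (347 + 3)/(347 + 8.611) = 241 × 350/355.61 ≈ 237 Hz.

237 Hz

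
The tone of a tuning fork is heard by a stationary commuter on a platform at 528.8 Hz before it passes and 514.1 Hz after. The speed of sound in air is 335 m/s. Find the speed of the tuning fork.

f₁/f₂ = (v + v_s)/(v − v_s), so v_s = v · (f₁ − f₂)/(f₁ + f₂).
v_s = 335 × (528.8 − 514.1)/(528.8 + 514.1) = 335 × 14.7/1042.9 ≈ 4.7 m/s.

4.7 m/s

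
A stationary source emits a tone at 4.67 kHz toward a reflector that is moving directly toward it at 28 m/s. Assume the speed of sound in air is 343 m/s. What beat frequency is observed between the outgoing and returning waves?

830 Hz

The reflector first receives the wave as a moving observer: f₁ = f₀ · (v + u)/v = 4.67 × (343 + 28)/343 ≈ 5.051 kHz.
The reflection then acts as a moving source: f₂ = f₁ · v/(v − u) ≈ 5.500 kHz.
Beat frequency (with f₀ = 4670 Hz): |f₂ − f₀| = 2u·f₀/(v − u) = 2 × 28 × 4670/315 ≈ 830 Hz.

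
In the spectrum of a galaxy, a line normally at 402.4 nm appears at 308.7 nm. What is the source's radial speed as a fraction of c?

0.259c

λ'/λ₀ = 0.7671 < 1 (blueshift), so the source is approaching.
λ'/λ₀ = √((1 − β)/(1 + β)) for an approaching source ⇒ β = (1 − r²)/(1 + r²) with r = λ'/λ₀.
β = (1 − 0.5885)/(1 + 0.5885) ≈ 0.259.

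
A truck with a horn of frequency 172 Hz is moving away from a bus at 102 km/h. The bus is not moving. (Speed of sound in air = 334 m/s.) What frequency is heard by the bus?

102 km/h = 28.33 m/s.
Only the source moves, away from the listener, so f' = f · v/(v + v_s).
f' = 172 × 334/(334 + 28.33) = 172 × 334/362.3 ≈ 159 Hz.

159 Hz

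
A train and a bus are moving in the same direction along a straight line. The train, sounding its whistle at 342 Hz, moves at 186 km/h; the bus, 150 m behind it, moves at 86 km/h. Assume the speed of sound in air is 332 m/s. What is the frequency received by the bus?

186 km/h = 51.67 m/s; 86 km/h = 23.89 m/s.
The bus is behind, so the train is moving away from it while the bus is moving toward the train.
With source receding and observer approaching, f' = f · (v + v_o)/(v + v_s).
f' = 342 × (332 + 23.89)/(332 + 51.67) = 342 × 355.89/383.67 ≈ 317 Hz.

317 Hz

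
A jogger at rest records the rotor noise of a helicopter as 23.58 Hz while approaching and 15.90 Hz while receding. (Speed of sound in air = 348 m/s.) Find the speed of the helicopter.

f₁/f₂ = (v + v_s)/(v − v_s), so v_s = v · (f₁ − f₂)/(f₁ + f₂).
v_s = 348 × (23.58 − 15.90)/(23.58 + 15.90) = 348 × 7.68/39.48 ≈ 68 m/s.

68 m/s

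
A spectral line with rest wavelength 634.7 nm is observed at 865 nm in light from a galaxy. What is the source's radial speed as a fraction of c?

λ'/λ₀ = 1.3628 > 1 (redshift), so the source is receding.
λ'/λ₀ = √((1 + β)/(1 − β)) for a receding source ⇒ β = (r² − 1)/(r² + 1) with r = λ'/λ₀.
β = (1.8574 − 1)/(1.8574 + 1) ≈ 0.300.

0.300c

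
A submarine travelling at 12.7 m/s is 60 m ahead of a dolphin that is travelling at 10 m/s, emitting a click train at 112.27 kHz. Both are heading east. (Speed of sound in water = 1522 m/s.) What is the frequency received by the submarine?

112.1 kHz

The submarine is ahead, so the dolphin is moving toward it while the submarine is moving away from the dolphin.
Both move, so f' = f · (v − v_o)/(v − v_s).
f' = 112.27 × (1522 − 12.7)/(1522 − 10) = 112.27 × 1509.3/1512 ≈ 112.1 kHz.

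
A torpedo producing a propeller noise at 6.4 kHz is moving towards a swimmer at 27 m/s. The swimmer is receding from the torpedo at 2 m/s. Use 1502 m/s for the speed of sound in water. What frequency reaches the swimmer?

With source approaching and observer receding, f' = f · (v − v_o)/(v − v_s).
f' = 6.4 × (1502 − 2)/(1502 − 27) = 6.4 × 1500/1475 ≈ 6.51 kHz.

6.51 kHz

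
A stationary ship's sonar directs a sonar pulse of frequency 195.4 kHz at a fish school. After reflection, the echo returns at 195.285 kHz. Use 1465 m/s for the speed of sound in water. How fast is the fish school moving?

0.43 m/s

Double Doppler shift off a moving reflector: f₂ = f₀ · (v + u)/(v − u) (u > 0 toward emitter).
Rearranging, u = v · (f₂ − f₀)/(f₂ + f₀) = 1465 × -0.115/390.685 ≈ -0.43 m/s.
So the fish school is moving at 0.43 m/s away from the emitter.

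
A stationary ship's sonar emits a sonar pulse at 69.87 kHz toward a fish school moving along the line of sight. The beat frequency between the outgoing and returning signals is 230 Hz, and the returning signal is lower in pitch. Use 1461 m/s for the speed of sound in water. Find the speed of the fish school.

Double Doppler shift off a moving reflector: f₂ = f₀ · (v + u)/(v − u) (u > 0 toward emitter).
Returning signal is lower, so f₂ = f₀ − Δf = 69870 − 230 = 69640 Hz.
Rearranging, u = v · (f₂ − f₀)/(f₂ + f₀) = 1461 × -230/139510 ≈ -2.41 m/s.
So the fish school is moving at 2.41 m/s away from the emitter.

2.41 m/s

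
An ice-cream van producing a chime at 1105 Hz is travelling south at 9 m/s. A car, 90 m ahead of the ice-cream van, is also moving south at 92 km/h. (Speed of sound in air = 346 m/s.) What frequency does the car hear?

92 km/h = 25.56 m/s.
The car is ahead, so the ice-cream van is moving toward it while the car is moving away from the ice-cream van.
With source approaching and observer receding, f' = f · (v − v_o)/(v − v_s).
f' = 1105 × (346 − 25.56)/(346 − 9) = 1105 × 320.44/337 ≈ 1051 Hz.

1051 Hz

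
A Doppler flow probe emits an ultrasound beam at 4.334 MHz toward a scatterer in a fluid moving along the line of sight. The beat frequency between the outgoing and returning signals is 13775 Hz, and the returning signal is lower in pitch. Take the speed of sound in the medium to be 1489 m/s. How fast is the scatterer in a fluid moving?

Double Doppler shift off a moving reflector: f₂ = f₀ · (v + u)/(v − u) (u > 0 toward emitter).
Returning signal is lower, so f₂ = f₀ − Δf = 4334000 − 13775 = 4320225 Hz.
Rearranging, u = v · (f₂ − f₀)/(f₂ + f₀) = 1489 × -13775/8654225 ≈ -2.37 m/s.
So the scatterer in a fluid is moving at 2.37 m/s away from the emitter.

2.37 m/s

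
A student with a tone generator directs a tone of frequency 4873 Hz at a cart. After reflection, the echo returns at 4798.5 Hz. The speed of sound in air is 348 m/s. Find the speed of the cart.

Double Doppler shift off a moving reflector: f₂ = f₀ · (v + u)/(v − u) (u > 0 toward emitter).
Rearranging, u = v · (f₂ − f₀)/(f₂ + f₀) = 348 × -74.5/9671.5 ≈ -2.68 m/s.
So the cart is moving at 2.68 m/s away from the emitter.

2.68 m/s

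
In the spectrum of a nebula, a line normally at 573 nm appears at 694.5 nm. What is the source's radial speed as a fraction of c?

λ'/λ₀ = 1.2120 > 1 (redshift), so the source is receding.
λ'/λ₀ = √((1 + β)/(1 − β)) for a receding source ⇒ β = (r² − 1)/(r² + 1) with r = λ'/λ₀.
β = (1.4690 − 1)/(1.4690 + 1) ≈ 0.190.

0.190c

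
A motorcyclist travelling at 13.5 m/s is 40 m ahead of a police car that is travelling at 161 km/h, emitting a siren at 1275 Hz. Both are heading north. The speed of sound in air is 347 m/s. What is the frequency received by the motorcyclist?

161 km/h = 44.72 m/s.
The motorcyclist is ahead, so the police car is moving toward it while the motorcyclist is moving away from the police car.
With source approaching and observer receding, f' = f · (v − v_o)/(v − v_s).
f' = 1275 × (347 − 13.5)/(347 − 44.72) = 1275 × 333.5/302.28 ≈ 1407 Hz.

1407 Hz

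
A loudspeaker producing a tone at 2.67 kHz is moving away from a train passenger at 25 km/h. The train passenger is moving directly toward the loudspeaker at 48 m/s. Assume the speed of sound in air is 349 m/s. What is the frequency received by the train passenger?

2.98 kHz

25 km/h = 6.944 m/s.
With source receding and observer approaching, f' = f · (v + v_o)/(v + v_s).
f' = 2.67 × (349 + 48)/(349 + 6.944) = 2.67 × 397/355.94 ≈ 2.98 kHz.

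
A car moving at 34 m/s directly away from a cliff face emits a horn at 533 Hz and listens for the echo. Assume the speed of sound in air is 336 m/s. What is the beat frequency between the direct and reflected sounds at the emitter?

98 Hz

The cliff face receives the sound from a moving source: f₁ = f₀ · v/(v + v_e) = 533 × 336/370 ≈ 484.0 Hz.
On the return leg the car is a moving observer: f₂ = f₁ · (v − v_e)/v = 484.0 × 302/336 ≈ 435.0 Hz.
Equivalently f₂ = f₀ · (v − v_e)/(v + v_e).
Beat against the emitted tone: |f₂ − f₀| = 2v_e·f₀/(v + v_e) = 2 × 34 × 533/370 ≈ 98 Hz.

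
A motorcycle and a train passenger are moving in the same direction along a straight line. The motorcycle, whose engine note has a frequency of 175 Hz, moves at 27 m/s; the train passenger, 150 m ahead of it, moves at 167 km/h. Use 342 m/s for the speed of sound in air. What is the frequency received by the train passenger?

167 km/h = 46.39 m/s.
The train passenger is ahead, so the motorcycle is moving toward it while the train passenger is moving away from the motorcycle.
General Doppler shift: f' = f · (v − v_o)/(v − v_s).
f' = 175 × (342 − 46.39)/(342 − 27) = 175 × 295.61/315 ≈ 164 Hz.

164 Hz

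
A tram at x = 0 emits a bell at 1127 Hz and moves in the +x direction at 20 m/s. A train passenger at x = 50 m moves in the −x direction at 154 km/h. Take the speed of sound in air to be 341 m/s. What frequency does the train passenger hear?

154 km/h = 42.78 m/s.
The observer lies on the +x side, so the source is heading toward the observer and the observer is heading toward the source.
Both move, so f' = f · (v + v_o)/(v − v_s).
f' = 1127 × (341 + 42.78)/(341 − 20) = 1127 × 383.78/321 ≈ 1347 Hz.

1347 Hz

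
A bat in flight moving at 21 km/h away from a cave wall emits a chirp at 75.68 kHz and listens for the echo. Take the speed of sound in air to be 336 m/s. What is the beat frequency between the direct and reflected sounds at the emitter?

2583 Hz

21 km/h = 5.833 m/s.
The cave wall receives the sound from a moving source: f₁ = f₀ · v/(v + v_e) = 75.68 × 336/341.83 ≈ 74.39 kHz.
On the return leg the bat in flight is a moving observer: f₂ = f₁ · (v − v_e)/v = 74.39 × 330.17/336 ≈ 73.10 kHz.
Beat against the emitted tone (with f₀ = 75680 Hz): |f₂ − f₀| = 2v_e·f₀/(v + v_e) = 2 × 5.833 × 75680/341.83 ≈ 2583 Hz.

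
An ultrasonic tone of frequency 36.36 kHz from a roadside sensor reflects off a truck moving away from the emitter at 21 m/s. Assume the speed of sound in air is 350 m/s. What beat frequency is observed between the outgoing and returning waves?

4116 Hz

At the truck (a moving observer), f₁ = f₀ · (v − u)/v = 36.36 × 329/350 ≈ 34.18 kHz.
The reflection then acts as a moving source: f₂ = f₁ · v/(v + u) ≈ 32.24 kHz.
Beat frequency (with f₀ = 36360 Hz): |f₂ − f₀| = 2u·f₀/(v + u) = 2 × 21 × 36360/371 ≈ 4116 Hz.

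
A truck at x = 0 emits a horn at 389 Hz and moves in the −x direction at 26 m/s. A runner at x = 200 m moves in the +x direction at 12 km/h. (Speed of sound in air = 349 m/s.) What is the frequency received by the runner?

12 km/h = 3.333 m/s.
The observer lies on the +x side, so the source is heading away from the observer and the observer is heading away from the source.
Both move, so f' = f · (v − v_o)/(v + v_s).
f' = 389 × (349 − 3.333)/(349 + 26) = 389 × 345.67/375 ≈ 359 Hz.

359 Hz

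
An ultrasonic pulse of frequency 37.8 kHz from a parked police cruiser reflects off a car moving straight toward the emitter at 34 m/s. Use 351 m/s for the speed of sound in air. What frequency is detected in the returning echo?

45.9 kHz

The car first receives the wave as a moving observer: f₁ = f₀ · (v + u)/v = 37.8 × (351 + 34)/351 ≈ 41.5 kHz.
On reflection it acts as a source moving toward the stationary detector: f₂ = f₁ · v/(v − u) = 41.5 × 351/317 ≈ 45.9 kHz.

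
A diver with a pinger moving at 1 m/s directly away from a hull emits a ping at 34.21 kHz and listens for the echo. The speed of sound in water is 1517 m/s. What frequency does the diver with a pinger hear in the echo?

The hull receives the sound from a moving source: f₁ = f₀ · v/(v + v_e) = 34.21 × 1517/1518 ≈ 34.2 kHz.
On the return leg the diver with a pinger is a moving observer: f₂ = f₁ · (v − v_e)/v = 34.2 × 1516/1517 ≈ 34.2 kHz.
Equivalently f₂ = f₀ · (v − v_e)/(v + v_e).

34.2 kHz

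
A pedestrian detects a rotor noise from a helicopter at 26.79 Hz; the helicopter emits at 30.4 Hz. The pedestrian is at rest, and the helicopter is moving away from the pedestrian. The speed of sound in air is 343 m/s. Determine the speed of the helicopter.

f' = f · v/(v + v_s) ⇒ v_s = v · |1 − f/f'|.
v_s = 343 × |1 − 30.4/26.79| = 343 × 0.1348 ≈ 46 m/s.

46 m/s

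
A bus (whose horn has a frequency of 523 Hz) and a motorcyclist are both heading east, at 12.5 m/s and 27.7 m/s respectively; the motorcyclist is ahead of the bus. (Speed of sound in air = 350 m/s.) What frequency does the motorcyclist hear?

499 Hz

The motorcyclist is ahead, so the bus is moving toward it while the motorcyclist is moving away from the bus.
With source approaching and observer receding, f' = f · (v − v_o)/(v − v_s).
f' = 523 × (350 − 27.7)/(350 − 12.5) = 523 × 322.3/337.5 ≈ 499 Hz.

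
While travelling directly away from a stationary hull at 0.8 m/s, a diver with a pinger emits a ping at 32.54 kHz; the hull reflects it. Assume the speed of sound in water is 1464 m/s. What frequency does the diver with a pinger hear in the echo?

32.5 kHz

The hull receives the sound from a moving source: f₁ = f₀ · v/(v + v_e) = 32.54 × 1464/1464.8 ≈ 32.5 kHz.
On the return leg the diver with a pinger is a moving observer: f₂ = f₁ · (v − v_e)/v = 32.5 × 1463.2/1464 ≈ 32.5 kHz.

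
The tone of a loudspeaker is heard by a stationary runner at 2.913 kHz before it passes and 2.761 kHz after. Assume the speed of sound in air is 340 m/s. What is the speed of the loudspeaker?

9.1 m/s

f₁/f₂ = (v + v_s)/(v − v_s), so v_s = v · (f₁ − f₂)/(f₁ + f₂).
v_s = 340 × (2.913 − 2.761)/(2.913 + 2.761) = 340 × 0.152/5.674 ≈ 9.1 m/s.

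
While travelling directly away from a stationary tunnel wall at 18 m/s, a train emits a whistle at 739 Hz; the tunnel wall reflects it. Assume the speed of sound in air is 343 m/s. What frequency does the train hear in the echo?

The tunnel wall receives the sound from a moving source: f₁ = f₀ · v/(v + v_e) = 739 × 343/361 ≈ 702 Hz.
On the return leg the train is a moving observer: f₂ = f₁ · (v − v_e)/v = 702 × 325/343 ≈ 665 Hz.
Equivalently f₂ = f₀ · (v − v_e)/(v + v_e).

665 Hz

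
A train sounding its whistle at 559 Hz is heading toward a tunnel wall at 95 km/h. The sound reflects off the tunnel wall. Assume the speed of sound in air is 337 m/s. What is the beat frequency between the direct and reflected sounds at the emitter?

95 km/h = 26.39 m/s.
The tunnel wall receives the sound from a moving source: f₁ = f₀ · v/(v − v_e) = 559 × 337/310.61 ≈ 606.5 Hz.
On the return leg the train is a moving observer: f₂ = f₁ · (v + v_e)/v = 606.5 × 363.39/337 ≈ 654.0 Hz.
Beat against the emitted tone: |f₂ − f₀| = 2v_e·f₀/(v − v_e) = 2 × 26.39 × 559/310.61 ≈ 95 Hz.

95 Hz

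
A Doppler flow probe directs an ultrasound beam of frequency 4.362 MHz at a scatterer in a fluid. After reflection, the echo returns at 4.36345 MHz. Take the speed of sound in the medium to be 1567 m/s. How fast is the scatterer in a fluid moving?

Double Doppler shift off a moving reflector: f₂ = f₀ · (v + u)/(v − u) (u > 0 toward emitter).
Rearranging, u = v · (f₂ − f₀)/(f₂ + f₀) = 1567 × 0.00145/8.72545 ≈ 0.26 m/s.
So the scatterer in a fluid is moving at 0.26 m/s toward the emitter.

0.26 m/s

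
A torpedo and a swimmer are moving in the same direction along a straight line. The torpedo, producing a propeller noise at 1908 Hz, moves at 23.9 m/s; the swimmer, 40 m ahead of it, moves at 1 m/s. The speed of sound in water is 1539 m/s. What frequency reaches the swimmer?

The swimmer is ahead, so the torpedo is moving toward it while the swimmer is moving away from the torpedo.
Both move, so f' = f · (v − v_o)/(v − v_s).
f' = 1908 × (1539 − 1)/(1539 − 23.9) = 1908 × 1538/1515.1 ≈ 1937 Hz.

1937 Hz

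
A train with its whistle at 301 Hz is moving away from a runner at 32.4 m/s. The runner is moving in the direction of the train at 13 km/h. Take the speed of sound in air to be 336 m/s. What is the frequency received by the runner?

277 Hz

13 km/h = 3.611 m/s.
Both move, so f' = f · (v + v_o)/(v + v_s).
f' = 301 × (336 + 3.611)/(336 + 32.4) = 301 × 339.61/368.4 ≈ 277 Hz.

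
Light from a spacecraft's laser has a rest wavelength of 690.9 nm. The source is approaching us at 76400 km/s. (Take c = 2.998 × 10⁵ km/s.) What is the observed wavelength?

532.4 nm

β = v/c = 76400/299800 = 0.2548.
Relativistic Doppler for wavelength: λ' = λ₀ · √((1 − β)/(1 + β)).
λ' = 690.9 × √(0.7452/1.2548) = 690.9 × 0.77061 ≈ 532.4 nm.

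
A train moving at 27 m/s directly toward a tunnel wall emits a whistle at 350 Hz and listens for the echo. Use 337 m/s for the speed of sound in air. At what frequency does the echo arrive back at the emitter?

The tunnel wall receives the sound from a moving source: f₁ = f₀ · v/(v − v_e) = 350 × 337/310 ≈ 380 Hz.
On the return leg the train is a moving observer: f₂ = f₁ · (v + v_e)/v = 380 × 364/337 ≈ 411 Hz.
Equivalently f₂ = f₀ · (v + v_e)/(v − v_e).

411 Hz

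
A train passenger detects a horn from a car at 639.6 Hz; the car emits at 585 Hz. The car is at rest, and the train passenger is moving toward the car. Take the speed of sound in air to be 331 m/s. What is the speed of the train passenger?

31 m/s

f' = f · (v + v_o)/v ⇒ v_o = v · |f'/f − 1|.
v_o = 331 × |639.6/585 − 1| = 331 × 0.09333 ≈ 31 m/s.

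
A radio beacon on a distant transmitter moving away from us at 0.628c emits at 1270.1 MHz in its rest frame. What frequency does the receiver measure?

607.1 MHz

Relativistic Doppler for frequency: f' = f₀ · √((1 − β)/(1 + β)).
f' = 1270.1 × √(0.3720/1.6280) = 1270.1 × 0.47802 ≈ 607.1 MHz.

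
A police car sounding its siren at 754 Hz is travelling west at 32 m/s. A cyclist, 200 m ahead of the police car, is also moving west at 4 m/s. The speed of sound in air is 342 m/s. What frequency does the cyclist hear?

The cyclist is ahead, so the police car is moving toward it while the cyclist is moving away from the police car.
With source approaching and observer receding, f' = f · (v − v_o)/(v − v_s).
f' = 754 × (342 − 4)/(342 − 32) = 754 × 338/310 ≈ 822 Hz.

822 Hz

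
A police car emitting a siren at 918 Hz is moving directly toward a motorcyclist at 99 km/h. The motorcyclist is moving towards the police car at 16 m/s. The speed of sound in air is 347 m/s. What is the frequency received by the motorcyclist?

99 km/h = 27.5 m/s.
With source approaching and observer approaching, f' = f · (v + v_o)/(v − v_s).
f' = 918 × (347 + 16)/(347 − 27.5) = 918 × 363/319.5 ≈ 1043 Hz.

1043 Hz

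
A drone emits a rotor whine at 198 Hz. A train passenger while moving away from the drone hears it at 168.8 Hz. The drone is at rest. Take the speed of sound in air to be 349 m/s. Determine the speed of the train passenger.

f' = f · (v − v_o)/v ⇒ v_o = v · |f'/f − 1|.
v_o = 349 × |168.8/198 − 1| = 349 × 0.1475 ≈ 51 m/s.

51 m/s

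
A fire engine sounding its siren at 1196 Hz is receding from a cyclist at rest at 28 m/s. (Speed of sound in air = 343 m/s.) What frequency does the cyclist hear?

Moving source, stationary observer: f' = f · v/(v + v_s) since the source is receding.
f' = 1196 × 343/(343 + 28) = 1196 × 343/371 ≈ 1106 Hz.

1106 Hz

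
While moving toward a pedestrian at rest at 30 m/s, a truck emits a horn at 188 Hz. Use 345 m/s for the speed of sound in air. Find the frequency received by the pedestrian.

Moving source, stationary observer: f' = f · v/(v − v_s) since the source is approaching.
f' = 188 × 345/(345 − 30) = 188 × 345/315 ≈ 206 Hz.

206 Hz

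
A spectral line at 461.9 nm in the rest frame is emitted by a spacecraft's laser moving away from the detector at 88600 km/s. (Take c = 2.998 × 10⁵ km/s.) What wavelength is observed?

626.4 nm

β = v/c = 88600/299800 = 0.2955.
Relativistic Doppler for wavelength: λ' = λ₀ · √((1 + β)/(1 − β)).
λ' = 461.9 × √(1.2955/0.7045) = 461.9 × 1.35610 ≈ 626.4 nm.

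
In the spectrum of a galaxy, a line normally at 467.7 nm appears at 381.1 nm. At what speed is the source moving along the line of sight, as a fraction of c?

λ'/λ₀ = 0.8148 < 1 (blueshift), so the source is approaching.
λ'/λ₀ = √((1 − β)/(1 + β)) for an approaching source ⇒ β = (1 − r²)/(1 + r²) with r = λ'/λ₀.
β = (1 − 0.6640)/(1 + 0.6640) ≈ 0.202.

0.202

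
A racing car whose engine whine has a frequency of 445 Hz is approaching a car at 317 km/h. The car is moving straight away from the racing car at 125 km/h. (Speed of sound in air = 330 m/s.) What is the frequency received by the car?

543 Hz

317 km/h = 88.06 m/s; 125 km/h = 34.72 m/s.
General Doppler shift: f' = f · (v − v_o)/(v − v_s).
f' = 445 × (330 − 34.72)/(330 − 88.06) = 445 × 295.28/241.94 ≈ 543 Hz.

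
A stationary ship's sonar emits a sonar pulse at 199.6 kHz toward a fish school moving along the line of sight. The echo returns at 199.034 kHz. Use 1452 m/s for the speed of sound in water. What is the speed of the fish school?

Double Doppler shift off a moving reflector: f₂ = f₀ · (v + u)/(v − u) (u > 0 toward emitter).
Rearranging, u = v · (f₂ − f₀)/(f₂ + f₀) = 1452 × -0.566/398.634 ≈ -2.06 m/s.
So the fish school is moving at 2.06 m/s away from the emitter.

2.06 m/s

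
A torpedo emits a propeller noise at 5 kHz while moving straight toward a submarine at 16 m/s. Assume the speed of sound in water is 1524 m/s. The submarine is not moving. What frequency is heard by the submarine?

With the source moving toward a stationary observer, f' = f · v/(v − v_s).
f' = 5 × 1524/(1524 − 16) = 5 × 1524/1508 ≈ 5.05 kHz.

5.05 kHz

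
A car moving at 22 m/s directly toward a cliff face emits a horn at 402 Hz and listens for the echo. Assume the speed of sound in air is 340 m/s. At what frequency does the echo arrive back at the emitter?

458 Hz

The cliff face receives the sound from a moving source: f₁ = f₀ · v/(v − v_e) = 402 × 340/318 ≈ 430 Hz.
On the return leg the car is a moving observer: f₂ = f₁ · (v + v_e)/v = 430 × 362/340 ≈ 458 Hz.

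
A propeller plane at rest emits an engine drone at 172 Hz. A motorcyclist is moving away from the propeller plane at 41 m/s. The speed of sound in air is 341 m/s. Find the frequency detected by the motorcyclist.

151 Hz

Only the observer moves, away from the source, so f' = f · (v − v_o)/v.
f' = 172 × (341 − 41)/341 = 172 × 300/341 ≈ 151 Hz.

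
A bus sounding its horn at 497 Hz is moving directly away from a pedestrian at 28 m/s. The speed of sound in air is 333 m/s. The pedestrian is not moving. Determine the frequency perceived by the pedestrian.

458 Hz

With the source moving away from a stationary observer, f' = f · v/(v + v_s).
f' = 497 × 333/(333 + 28) = 497 × 333/361 ≈ 458 Hz.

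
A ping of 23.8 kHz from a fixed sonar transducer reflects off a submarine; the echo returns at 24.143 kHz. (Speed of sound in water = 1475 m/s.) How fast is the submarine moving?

10.6 m/s

Double Doppler shift off a moving reflector: f₂ = f₀ · (v + u)/(v − u) (u > 0 toward emitter).
Rearranging, u = v · (f₂ − f₀)/(f₂ + f₀) = 1475 × 0.343/47.943 ≈ 10.6 m/s.
So the submarine is moving at 10.6 m/s toward the emitter.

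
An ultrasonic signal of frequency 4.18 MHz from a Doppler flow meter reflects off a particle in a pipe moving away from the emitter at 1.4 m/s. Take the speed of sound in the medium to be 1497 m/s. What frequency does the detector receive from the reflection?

4.172 MHz

The particle in a pipe first receives the wave as a moving observer: f₁ = f₀ · (v − u)/v = 4.18 × (1497 − 1.4)/1497 ≈ 4.176 MHz.
The reflection then acts as a moving source: f₂ = f₁ · v/(v + u) ≈ 4.172 MHz.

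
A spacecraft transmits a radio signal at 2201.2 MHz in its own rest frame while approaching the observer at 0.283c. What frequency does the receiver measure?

Relativistic Doppler for frequency: f' = f₀ · √((1 + β)/(1 − β)).
f' = 2201.2 × √(1.2830/0.7170) = 2201.2 × 1.33768 ≈ 2944.5 MHz.

2944.5 MHz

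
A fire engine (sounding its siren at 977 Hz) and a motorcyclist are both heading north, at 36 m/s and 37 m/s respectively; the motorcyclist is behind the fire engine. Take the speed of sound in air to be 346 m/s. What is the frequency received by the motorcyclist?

The motorcyclist is behind, so the fire engine is moving away from it while the motorcyclist is moving toward the fire engine.
General Doppler shift: f' = f · (v + v_o)/(v + v_s).
f' = 977 × (346 + 37)/(346 + 36) = 977 × 383/382 ≈ 980 Hz.

980 Hz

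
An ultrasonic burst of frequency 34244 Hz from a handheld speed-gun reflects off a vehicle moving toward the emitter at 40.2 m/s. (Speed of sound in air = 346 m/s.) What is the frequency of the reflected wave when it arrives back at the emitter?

At the vehicle (a moving observer), f₁ = f₀ · (v + u)/v = 34244 × 386.2/346 ≈ 38223 Hz.
The reflection then acts as a moving source: f₂ = f₁ · v/(v − u) ≈ 43247 Hz.
Equivalently f₂ = f₀ · (v + u)/(v − u).

43247 Hz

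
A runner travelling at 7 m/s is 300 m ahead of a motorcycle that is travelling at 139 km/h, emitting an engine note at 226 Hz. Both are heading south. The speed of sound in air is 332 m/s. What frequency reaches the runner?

139 km/h = 38.61 m/s.
The runner is ahead, so the motorcycle is moving toward it while the runner is moving away from the motorcycle.
With source approaching and observer receding, f' = f · (v − v_o)/(v − v_s).
f' = 226 × (332 − 7)/(332 − 38.61) = 226 × 325/293.39 ≈ 250 Hz.

250 Hz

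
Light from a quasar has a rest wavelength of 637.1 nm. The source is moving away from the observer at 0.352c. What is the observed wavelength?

920.3 nm

Relativistic Doppler for wavelength: λ' = λ₀ · √((1 + β)/(1 − β)).
λ' = 637.1 × √(1.3520/0.6480) = 637.1 × 1.44444 ≈ 920.3 nm.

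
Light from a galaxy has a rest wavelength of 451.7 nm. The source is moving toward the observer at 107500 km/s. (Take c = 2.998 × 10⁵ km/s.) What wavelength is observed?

310.4 nm

β = v/c = 107500/299800 = 0.3586.
Relativistic Doppler for wavelength: λ' = λ₀ · √((1 − β)/(1 + β)).
λ' = 451.7 × √(0.6414/1.3586) = 451.7 × 0.68712 ≈ 310.4 nm.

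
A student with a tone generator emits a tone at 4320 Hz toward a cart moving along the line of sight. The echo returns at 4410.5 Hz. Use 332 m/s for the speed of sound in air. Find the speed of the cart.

Double Doppler shift off a moving reflector: f₂ = f₀ · (v + u)/(v − u) (u > 0 toward emitter).
Rearranging, u = v · (f₂ − f₀)/(f₂ + f₀) = 332 × 90.5/8730.5 ≈ 3.4 m/s.
So the cart is moving at 3.4 m/s toward the emitter.

3.4 m/s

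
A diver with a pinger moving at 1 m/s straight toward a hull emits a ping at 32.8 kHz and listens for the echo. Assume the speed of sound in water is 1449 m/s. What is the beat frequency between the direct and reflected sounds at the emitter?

The hull receives the sound from a moving source: f₁ = f₀ · v/(v − v_e) = 32.8 × 1449/1448 ≈ 32.8227 kHz.
On the return leg the diver with a pinger is a moving observer: f₂ = f₁ · (v + v_e)/v = 32.8227 × 1450/1449 ≈ 32.8453 kHz.
Beat against the emitted tone (with f₀ = 32800 Hz): |f₂ − f₀| = 2v_e·f₀/(v − v_e) = 2 × 1 × 32800/1448 ≈ 45.3 Hz.

45.3 Hz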